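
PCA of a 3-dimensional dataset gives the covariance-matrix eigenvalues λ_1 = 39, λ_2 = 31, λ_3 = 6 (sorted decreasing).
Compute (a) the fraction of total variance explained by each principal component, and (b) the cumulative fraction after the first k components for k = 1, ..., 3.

Step 1 — total variance = trace(Sigma) = Σ λ_i = 39 + 31 + 6 = 76.

Step 2 — fraction explained by component i = λ_i / Σ λ:
  PC1: 39/76 = 0.5132
  PC2: 31/76 = 0.4079
  PC3: 6/76 = 0.0789

Step 3 — cumulative fraction after k components = (λ_1 + ... + λ_k) / Σ λ:
  k = 1: 39/76 = 0.5132
  k = 2: (39 + 31)/76 = 70/76 = 0.9211
  k = 3: (39 + 31 + 6)/76 = 76/76 = 1

Summary (fraction, with percent):

explained: PC1 0.5132 (51.32%), PC2 0.4079 (40.79%), PC3 0.0789 (7.89%);  cumulative: 0.5132, 0.9211, 1


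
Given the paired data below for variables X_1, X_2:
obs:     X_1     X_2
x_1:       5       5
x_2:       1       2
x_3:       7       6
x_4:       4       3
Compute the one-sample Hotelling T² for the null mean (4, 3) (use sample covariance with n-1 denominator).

Step 1 — sample mean vector:
  mean(X_1) = (5 + 1 + 7 + 4) / 4 = 17/4 = 4.25
  mean(X_2) = (5 + 2 + 6 + 3) / 4 = 16/4 = 4
  x̄ = (4.25, 4),  deviation x̄ - mu_0 = (4.25, 4) - (4, 3) = (0.25, 1).

Step 2 — sample covariance matrix, S[i,j] = (1/(n-1)) · Σ_k (x_{k,i} - mean_i) · (x_{k,j} - mean_j), divisor n-1 = 3:
  S[X_1,X_1] = ((0.75)·(0.75) + (-3.25)·(-3.25) + (2.75)·(2.75) + (-0.25)·(-0.25)) / 3 = 18.75/3 = 6.25
  S[X_1,X_2] = ((0.75)·(1) + (-3.25)·(-2) + (2.75)·(2) + (-0.25)·(-1)) / 3 = 13/3 = 4.3333
  S[X_2,X_2] = ((1)·(1) + (-2)·(-2) + (2)·(2) + (-1)·(-1)) / 3 = 10/3 = 3.3333
  S = [[6.25, 4.3333],
 [4.3333, 3.3333]].

Step 3 — invert S. det(S) = 6.25·3.3333 - (4.3333)² = 2.0556.
  S^{-1} = (1/det) · [[d, -b], [-b, a]] = [[1.6216, -2.1081],
 [-2.1081, 3.0405]].

Step 4 — quadratic form (x̄ - mu_0)^T · S^{-1} · (x̄ - mu_0):
  S^{-1} · (x̄ - mu_0) = (-1.7027, 2.5135),
  (x̄ - mu_0)^T · [...] = (0.25)·(-1.7027) + (1)·(2.5135) = 2.0878.

Step 5 — scale by n: T² = 4 · 2.0878 = 8.3514.

T² ≈ 8.3514


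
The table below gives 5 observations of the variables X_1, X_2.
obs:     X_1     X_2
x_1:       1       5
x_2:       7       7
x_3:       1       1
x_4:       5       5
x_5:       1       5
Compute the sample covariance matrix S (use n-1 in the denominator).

Step 1 — column means:
  mean(X_1) = (1 + 7 + 1 + 5 + 1) / 5 = 15/5 = 3
  mean(X_2) = (5 + 7 + 1 + 5 + 5) / 5 = 23/5 = 4.6

Step 2 — sample covariance S[i,j] = (1/(n-1)) · Σ_k (x_{k,i} - mean_i) · (x_{k,j} - mean_j), with n-1 = 4.
  S[X_1,X_1] = ((-2)·(-2) + (4)·(4) + (-2)·(-2) + (2)·(2) + (-2)·(-2)) / 4 = 32/4 = 8
  S[X_1,X_2] = ((-2)·(0.4) + (4)·(2.4) + (-2)·(-3.6) + (2)·(0.4) + (-2)·(0.4)) / 4 = 16/4 = 4
  S[X_2,X_2] = ((0.4)·(0.4) + (2.4)·(2.4) + (-3.6)·(-3.6) + (0.4)·(0.4) + (0.4)·(0.4)) / 4 = 19.2/4 = 4.8

S is symmetric (S[j,i] = S[i,j]). Assembling:

S = [[8, 4],
 [4, 4.8]]


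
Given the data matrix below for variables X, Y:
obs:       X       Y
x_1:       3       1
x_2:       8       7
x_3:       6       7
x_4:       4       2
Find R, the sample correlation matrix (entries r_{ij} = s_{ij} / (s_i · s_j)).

Step 1 — column means:
  mean(X) = (3 + 8 + 6 + 4) / 4 = 21/4 = 5.25
  mean(Y) = (1 + 7 + 7 + 2) / 4 = 17/4 = 4.25

Step 2 — sample variances and covariances s[i,j] = (1/(n-1)) · Σ_k (x_{k,i} - mean_i) · (x_{k,j} - mean_j), with n-1 = 3:
  s[X,X] = ((-2.25)·(-2.25) + (2.75)·(2.75) + (0.75)·(0.75) + (-1.25)·(-1.25)) / 3 = 14.75/3 = 4.9167
  s[X,Y] = ((-2.25)·(-3.25) + (2.75)·(2.75) + (0.75)·(2.75) + (-1.25)·(-2.25)) / 3 = 19.75/3 = 6.5833
  s[Y,Y] = ((-3.25)·(-3.25) + (2.75)·(2.75) + (2.75)·(2.75) + (-2.25)·(-2.25)) / 3 = 30.75/3 = 10.25
  Sample standard deviations s_i = √(s[i,i]):
  s(X) = √(4.9167) = 2.2174
  s(Y) = √(10.25) = 3.2016

Step 3 — r_{ij} = s_{ij} / (s_i · s_j):
  r[X,X] = 1 (diagonal).
  r[X,Y] = 6.5833 / (2.2174 · 3.2016) = 6.5833 / 7.099 = 0.9274
  r[Y,Y] = 1 (diagonal).

R is symmetric with unit diagonal. Assembling:

R = [[1, 0.9274],
 [0.9274, 1]]


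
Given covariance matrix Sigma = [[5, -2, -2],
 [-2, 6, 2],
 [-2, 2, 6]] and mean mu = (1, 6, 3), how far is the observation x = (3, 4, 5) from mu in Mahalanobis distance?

Step 1 — centre the observation: (x - mu) = (2, -2, 2).

Step 2 — invert Sigma (cofactor / det for 3×3, or solve directly):
  Sigma^{-1} = [[0.25, 0.0625, 0.0625],
 [0.0625, 0.2031, -0.0469],
 [0.0625, -0.0469, 0.2031]].

Step 3 — form the quadratic (x - mu)^T · Sigma^{-1} · (x - mu):
  Sigma^{-1} · (x - mu) = (0.5, -0.375, 0.625).
  (x - mu)^T · [Sigma^{-1} · (x - mu)] = (2)·(0.5) + (-2)·(-0.375) + (2)·(0.625) = 3.

Step 4 — take square root: d = √(3) ≈ 1.7321.

d(x, mu) = √(3) ≈ 1.7321


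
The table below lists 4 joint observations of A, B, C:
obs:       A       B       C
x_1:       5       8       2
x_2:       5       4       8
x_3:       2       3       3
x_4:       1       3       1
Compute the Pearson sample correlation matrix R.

Step 1 — column means:
  mean(A) = (5 + 5 + 2 + 1) / 4 = 13/4 = 3.25
  mean(B) = (8 + 4 + 3 + 3) / 4 = 18/4 = 4.5
  mean(C) = (2 + 8 + 3 + 1) / 4 = 14/4 = 3.5

Step 2 — sample variances and covariances s[i,j] = (1/(n-1)) · Σ_k (x_{k,i} - mean_i) · (x_{k,j} - mean_j), with n-1 = 3:
  s[A,A] = ((1.75)·(1.75) + (1.75)·(1.75) + (-1.25)·(-1.25) + (-2.25)·(-2.25)) / 3 = 12.75/3 = 4.25
  s[A,B] = ((1.75)·(3.5) + (1.75)·(-0.5) + (-1.25)·(-1.5) + (-2.25)·(-1.5)) / 3 = 10.5/3 = 3.5
  s[A,C] = ((1.75)·(-1.5) + (1.75)·(4.5) + (-1.25)·(-0.5) + (-2.25)·(-2.5)) / 3 = 11.5/3 = 3.8333
  s[B,B] = ((3.5)·(3.5) + (-0.5)·(-0.5) + (-1.5)·(-1.5) + (-1.5)·(-1.5)) / 3 = 17/3 = 5.6667
  s[B,C] = ((3.5)·(-1.5) + (-0.5)·(4.5) + (-1.5)·(-0.5) + (-1.5)·(-2.5)) / 3 = -3/3 = -1
  s[C,C] = ((-1.5)·(-1.5) + (4.5)·(4.5) + (-0.5)·(-0.5) + (-2.5)·(-2.5)) / 3 = 29/3 = 9.6667
  Sample standard deviations s_i = √(s[i,i]):
  s(A) = √(4.25) = 2.0616
  s(B) = √(5.6667) = 2.3805
  s(C) = √(9.6667) = 3.1091

Step 3 — r_{ij} = s_{ij} / (s_i · s_j):
  r[A,A] = 1 (diagonal).
  r[A,B] = 3.5 / (2.0616 · 2.3805) = 3.5 / 4.9075 = 0.7132
  r[A,C] = 3.8333 / (2.0616 · 3.1091) = 3.8333 / 6.4096 = 0.5981
  r[B,B] = 1 (diagonal).
  r[B,C] = -1 / (2.3805 · 3.1091) = -1 / 7.4012 = -0.1351
  r[C,C] = 1 (diagonal).

R is symmetric with unit diagonal. Assembling:

R = [[1, 0.7132, 0.5981],
 [0.7132, 1, -0.1351],
 [0.5981, -0.1351, 1]]


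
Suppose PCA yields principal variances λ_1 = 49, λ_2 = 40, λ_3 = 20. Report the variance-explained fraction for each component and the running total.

Step 1 — total variance = trace(Sigma) = Σ λ_i = 49 + 40 + 20 = 109.

Step 2 — fraction explained by component i = λ_i / Σ λ:
  PC1: 49/109 = 0.4495
  PC2: 40/109 = 0.367
  PC3: 20/109 = 0.1835

Step 3 — cumulative fraction after k components = (λ_1 + ... + λ_k) / Σ λ:
  k = 1: 49/109 = 0.4495
  k = 2: (49 + 40)/109 = 89/109 = 0.8165
  k = 3: (49 + 40 + 20)/109 = 109/109 = 1

Summary (fraction, with percent):

explained: PC1 0.4495 (44.95%), PC2 0.367 (36.7%), PC3 0.1835 (18.35%);  cumulative: 0.4495, 0.8165, 1


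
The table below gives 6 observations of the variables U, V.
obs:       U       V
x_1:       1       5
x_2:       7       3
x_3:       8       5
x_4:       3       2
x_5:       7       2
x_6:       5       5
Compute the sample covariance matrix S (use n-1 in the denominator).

Step 1 — column means:
  mean(U) = (1 + 7 + 8 + 3 + 7 + 5) / 6 = 31/6 = 5.1667
  mean(V) = (5 + 3 + 5 + 2 + 2 + 5) / 6 = 22/6 = 3.6667

Step 2 — sample covariance S[i,j] = (1/(n-1)) · Σ_k (x_{k,i} - mean_i) · (x_{k,j} - mean_j), with n-1 = 5.
  S[U,U] = ((-4.1667)·(-4.1667) + (1.8333)·(1.8333) + (2.8333)·(2.8333) + (-2.1667)·(-2.1667) + (1.8333)·(1.8333) + (-0.1667)·(-0.1667)) / 5 = 36.8333/5 = 7.3667
  S[U,V] = ((-4.1667)·(1.3333) + (1.8333)·(-0.6667) + (2.8333)·(1.3333) + (-2.1667)·(-1.6667) + (1.8333)·(-1.6667) + (-0.1667)·(1.3333)) / 5 = -2.6667/5 = -0.5333
  S[V,V] = ((1.3333)·(1.3333) + (-0.6667)·(-0.6667) + (1.3333)·(1.3333) + (-1.6667)·(-1.6667) + (-1.6667)·(-1.6667) + (1.3333)·(1.3333)) / 5 = 11.3333/5 = 2.2667

S is symmetric (S[j,i] = S[i,j]). Assembling:

S = [[7.3667, -0.5333],
 [-0.5333, 2.2667]]


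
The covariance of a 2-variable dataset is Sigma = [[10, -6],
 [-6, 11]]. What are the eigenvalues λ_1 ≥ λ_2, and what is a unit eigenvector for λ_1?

Step 1 — characteristic polynomial of 2×2 Sigma:
  det(Sigma - λI) = λ² - trace · λ + det = 0.
  trace = 10 + 11 = 21, det = 10·11 - (-6)² = 74.
Step 2 — discriminant:
  Δ = trace² - 4·det = 441 - 296 = 145.
Step 3 — eigenvalues:
  λ = (trace ± √Δ)/2 = (21 ± 12.0416)/2,
  λ_1 = 16.5208,  λ_2 = 4.4792.

Step 4 — unit eigenvector for λ_1: solve (Sigma - λ_1 I)v = 0. First row:
  (10 - 16.5208)·v_x + (-6)·v_y = 0, i.e. (-6.5208)·v_x + (-6)·v_y = 0,
  so v ∝ (b, λ_1 - a) = (-6, 6.5208); multiply by -1 so the first entry is positive: u = (6, -6.5208).
  ||u|| = √((6)² + (-6.5208)²) = √(78.5208) ≈ 8.8612,
  v_1 = u/||u|| ≈ (0.6771, -0.7359) (||v_1|| = 1).

λ_1 = 16.5208,  λ_2 = 4.4792;  v_1 ≈ (0.6771, -0.7359)


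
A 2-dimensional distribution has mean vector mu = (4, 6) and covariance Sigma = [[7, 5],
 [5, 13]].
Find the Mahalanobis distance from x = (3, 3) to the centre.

Step 1 — centre the observation: (x - mu) = (-1, -3).

Step 2 — invert Sigma. det(Sigma) = 7·13 - (5)² = 66.
  Sigma^{-1} = (1/det) · [[d, -b], [-b, a]] = [[0.197, -0.0758],
 [-0.0758, 0.1061]].

Step 3 — form the quadratic (x - mu)^T · Sigma^{-1} · (x - mu):
  Sigma^{-1} · (x - mu) = (0.0303, -0.2424).
  (x - mu)^T · [Sigma^{-1} · (x - mu)] = (-1)·(0.0303) + (-3)·(-0.2424) = 0.697.

Step 4 — take square root: d = √(0.697) ≈ 0.8348.

d(x, mu) = √(0.697) ≈ 0.8348


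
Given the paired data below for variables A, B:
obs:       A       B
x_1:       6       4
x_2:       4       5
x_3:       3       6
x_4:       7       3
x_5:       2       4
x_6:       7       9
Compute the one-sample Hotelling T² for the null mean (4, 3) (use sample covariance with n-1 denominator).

Step 1 — sample mean vector:
  mean(A) = (6 + 4 + 3 + 7 + 2 + 7) / 6 = 29/6 = 4.8333
  mean(B) = (4 + 5 + 6 + 3 + 4 + 9) / 6 = 31/6 = 5.1667
  x̄ = (4.8333, 5.1667),  deviation x̄ - mu_0 = (4.8333, 5.1667) - (4, 3) = (0.8333, 2.1667).

Step 2 — sample covariance matrix, S[i,j] = (1/(n-1)) · Σ_k (x_{k,i} - mean_i) · (x_{k,j} - mean_j), divisor n-1 = 5:
  S[A,A] = ((1.1667)·(1.1667) + (-0.8333)·(-0.8333) + (-1.8333)·(-1.8333) + (2.1667)·(2.1667) + (-2.8333)·(-2.8333) + (2.1667)·(2.1667)) / 5 = 22.8333/5 = 4.5667
  S[A,B] = ((1.1667)·(-1.1667) + (-0.8333)·(-0.1667) + (-1.8333)·(0.8333) + (2.1667)·(-2.1667) + (-2.8333)·(-1.1667) + (2.1667)·(3.8333)) / 5 = 4.1667/5 = 0.8333
  S[B,B] = ((-1.1667)·(-1.1667) + (-0.1667)·(-0.1667) + (0.8333)·(0.8333) + (-2.1667)·(-2.1667) + (-1.1667)·(-1.1667) + (3.8333)·(3.8333)) / 5 = 22.8333/5 = 4.5667
  S = [[4.5667, 0.8333],
 [0.8333, 4.5667]].

Step 3 — invert S. det(S) = 4.5667·4.5667 - (0.8333)² = 20.16.
  S^{-1} = (1/det) · [[d, -b], [-b, a]] = [[0.2265, -0.0413],
 [-0.0413, 0.2265]].

Step 4 — quadratic form (x̄ - mu_0)^T · S^{-1} · (x̄ - mu_0):
  S^{-1} · (x̄ - mu_0) = (0.0992, 0.4563),
  (x̄ - mu_0)^T · [...] = (0.8333)·(0.0992) + (2.1667)·(0.4563) = 1.0714.

Step 5 — scale by n: T² = 6 · 1.0714 = 6.4286.

T² ≈ 6.4286


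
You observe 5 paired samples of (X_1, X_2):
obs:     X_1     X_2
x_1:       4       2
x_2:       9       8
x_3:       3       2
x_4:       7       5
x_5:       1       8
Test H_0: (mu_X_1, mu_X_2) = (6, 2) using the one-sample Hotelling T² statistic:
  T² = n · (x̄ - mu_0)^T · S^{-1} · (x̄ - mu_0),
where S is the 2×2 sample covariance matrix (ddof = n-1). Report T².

Step 1 — sample mean vector:
  mean(X_1) = (4 + 9 + 3 + 7 + 1) / 5 = 24/5 = 4.8
  mean(X_2) = (2 + 8 + 2 + 5 + 8) / 5 = 25/5 = 5
  x̄ = (4.8, 5),  deviation x̄ - mu_0 = (4.8, 5) - (6, 2) = (-1.2, 3).

Step 2 — sample covariance matrix, S[i,j] = (1/(n-1)) · Σ_k (x_{k,i} - mean_i) · (x_{k,j} - mean_j), divisor n-1 = 4:
  S[X_1,X_1] = ((-0.8)·(-0.8) + (4.2)·(4.2) + (-1.8)·(-1.8) + (2.2)·(2.2) + (-3.8)·(-3.8)) / 4 = 40.8/4 = 10.2
  S[X_1,X_2] = ((-0.8)·(-3) + (4.2)·(3) + (-1.8)·(-3) + (2.2)·(0) + (-3.8)·(3)) / 4 = 9/4 = 2.25
  S[X_2,X_2] = ((-3)·(-3) + (3)·(3) + (-3)·(-3) + (0)·(0) + (3)·(3)) / 4 = 36/4 = 9
  S = [[10.2, 2.25],
 [2.25, 9]].

Step 3 — invert S. det(S) = 10.2·9 - (2.25)² = 86.7375.
  S^{-1} = (1/det) · [[d, -b], [-b, a]] = [[0.1038, -0.0259],
 [-0.0259, 0.1176]].

Step 4 — quadratic form (x̄ - mu_0)^T · S^{-1} · (x̄ - mu_0):
  S^{-1} · (x̄ - mu_0) = (-0.2023, 0.3839),
  (x̄ - mu_0)^T · [...] = (-1.2)·(-0.2023) + (3)·(0.3839) = 1.3946.

Step 5 — scale by n: T² = 5 · 1.3946 = 6.9728.

T² ≈ 6.9728


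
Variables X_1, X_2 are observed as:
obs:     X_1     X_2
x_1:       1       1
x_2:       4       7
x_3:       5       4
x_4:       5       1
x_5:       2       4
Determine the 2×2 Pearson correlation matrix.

Step 1 — column means:
  mean(X_1) = (1 + 4 + 5 + 5 + 2) / 5 = 17/5 = 3.4
  mean(X_2) = (1 + 7 + 4 + 1 + 4) / 5 = 17/5 = 3.4

Step 2 — sample variances and covariances s[i,j] = (1/(n-1)) · Σ_k (x_{k,i} - mean_i) · (x_{k,j} - mean_j), with n-1 = 4:
  s[X_1,X_1] = ((-2.4)·(-2.4) + (0.6)·(0.6) + (1.6)·(1.6) + (1.6)·(1.6) + (-1.4)·(-1.4)) / 4 = 13.2/4 = 3.3
  s[X_1,X_2] = ((-2.4)·(-2.4) + (0.6)·(3.6) + (1.6)·(0.6) + (1.6)·(-2.4) + (-1.4)·(0.6)) / 4 = 4.2/4 = 1.05
  s[X_2,X_2] = ((-2.4)·(-2.4) + (3.6)·(3.6) + (0.6)·(0.6) + (-2.4)·(-2.4) + (0.6)·(0.6)) / 4 = 25.2/4 = 6.3
  Sample standard deviations s_i = √(s[i,i]):
  s(X_1) = √(3.3) = 1.8166
  s(X_2) = √(6.3) = 2.51

Step 3 — r_{ij} = s_{ij} / (s_i · s_j):
  r[X_1,X_1] = 1 (diagonal).
  r[X_1,X_2] = 1.05 / (1.8166 · 2.51) = 1.05 / 4.5596 = 0.2303
  r[X_2,X_2] = 1 (diagonal).

R is symmetric with unit diagonal. Assembling:

R = [[1, 0.2303],
 [0.2303, 1]]


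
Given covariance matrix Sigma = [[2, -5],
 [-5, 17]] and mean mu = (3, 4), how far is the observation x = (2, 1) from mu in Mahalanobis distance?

Step 1 — centre the observation: (x - mu) = (-1, -3).

Step 2 — invert Sigma. det(Sigma) = 2·17 - (-5)² = 9.
  Sigma^{-1} = (1/det) · [[d, -b], [-b, a]] = [[1.8889, 0.5556],
 [0.5556, 0.2222]].

Step 3 — form the quadratic (x - mu)^T · Sigma^{-1} · (x - mu):
  Sigma^{-1} · (x - mu) = (-3.5556, -1.2222).
  (x - mu)^T · [Sigma^{-1} · (x - mu)] = (-1)·(-3.5556) + (-3)·(-1.2222) = 7.2222.

Step 4 — take square root: d = √(7.2222) ≈ 2.6874.

d(x, mu) = √(7.2222) ≈ 2.6874


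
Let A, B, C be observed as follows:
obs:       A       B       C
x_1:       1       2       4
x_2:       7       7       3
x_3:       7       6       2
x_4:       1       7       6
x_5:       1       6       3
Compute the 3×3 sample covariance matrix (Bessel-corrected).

Step 1 — column means:
  mean(A) = (1 + 7 + 7 + 1 + 1) / 5 = 17/5 = 3.4
  mean(B) = (2 + 7 + 6 + 7 + 6) / 5 = 28/5 = 5.6
  mean(C) = (4 + 3 + 2 + 6 + 3) / 5 = 18/5 = 3.6

Step 2 — sample covariance S[i,j] = (1/(n-1)) · Σ_k (x_{k,i} - mean_i) · (x_{k,j} - mean_j), with n-1 = 4.
  S[A,A] = ((-2.4)·(-2.4) + (3.6)·(3.6) + (3.6)·(3.6) + (-2.4)·(-2.4) + (-2.4)·(-2.4)) / 4 = 43.2/4 = 10.8
  S[A,B] = ((-2.4)·(-3.6) + (3.6)·(1.4) + (3.6)·(0.4) + (-2.4)·(1.4) + (-2.4)·(0.4)) / 4 = 10.8/4 = 2.7
  S[A,C] = ((-2.4)·(0.4) + (3.6)·(-0.6) + (3.6)·(-1.6) + (-2.4)·(2.4) + (-2.4)·(-0.6)) / 4 = -13.2/4 = -3.3
  S[B,B] = ((-3.6)·(-3.6) + (1.4)·(1.4) + (0.4)·(0.4) + (1.4)·(1.4) + (0.4)·(0.4)) / 4 = 17.2/4 = 4.3
  S[B,C] = ((-3.6)·(0.4) + (1.4)·(-0.6) + (0.4)·(-1.6) + (1.4)·(2.4) + (0.4)·(-0.6)) / 4 = 0.2/4 = 0.05
  S[C,C] = ((0.4)·(0.4) + (-0.6)·(-0.6) + (-1.6)·(-1.6) + (2.4)·(2.4) + (-0.6)·(-0.6)) / 4 = 9.2/4 = 2.3

S is symmetric (S[j,i] = S[i,j]). Assembling:

S = [[10.8, 2.7, -3.3],
 [2.7, 4.3, 0.05],
 [-3.3, 0.05, 2.3]]


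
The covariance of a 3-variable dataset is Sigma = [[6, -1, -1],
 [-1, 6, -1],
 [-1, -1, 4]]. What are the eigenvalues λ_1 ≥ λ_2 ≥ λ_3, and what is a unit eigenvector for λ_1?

Step 1 — characteristic polynomial p(λ) = det(λI - Sigma) = λ³ - tr·λ² + c_1·λ - det, where tr = trace, c_1 = sum of the principal 2×2 minors, det = det(Sigma):
  tr = 6 + 6 + 4 = 16,
  c_1 = (6·6 - (-1)²) + (6·4 - (-1)²) + (6·4 - (-1)²) = 35 + 23 + 23 = 81,
  det = 6·(6·4 - (-1)²) - (-1)·((-1)·4 - (-1)·(-1)) + (-1)·((-1)·(-1) - 6·(-1)) = 6·(23) - (-1)·(-5) + (-1)·(7) = 126.
  So p(λ) = λ³ - 16λ² + 81λ - 126.
Step 2 — look for an integer root (rational root theorem: any rational root is an integer divisor of 126). Testing λ = 3:
  p(3) = 27 - 144 + 243 - 126 = 0  ✓
  Dividing out (λ - 3): p(λ) = (λ - 3)(λ² - 13λ + 42).
Step 3 — remaining eigenvalues from the quadratic λ² - 13λ + 42 = 0:
  Δ = 13² - 4·42 = 169 - 168 = 1,  λ = (13 ± √1)/2 = (13 ± 1)/2 = 7 or 6.
  Sorted: λ_1 = 7,  λ_2 = 6,  λ_3 = 3  (check: sum = 16 = tr ✓).

Step 4 — unit eigenvector for λ_1 = 7: v spans the null space of (Sigma - λ_1 I), whose rows are
  r_1 = (-1, -1, -1),  r_2 = (-1, -1, -1),  r_3 = (-1, -1, -3).
  v is orthogonal to every row, so take v ∝ r_1 × r_3 = ((-1)·(-3) - (-1)·(-1), (-1)·(-1) - (-1)·(-3), (-1)·(-1) - (-1)·(-1)) = (2, -2, 0).
  Rescale (divide by 2): u = (1, -1, 0).
  ||u|| = √((1)² + (-1)² + (0)²) = √(2) ≈ 1.4142,  v_1 = u/||u|| ≈ (0.7071, -0.7071, 0) (||v_1|| = 1).

λ_1 = 7,  λ_2 = 6,  λ_3 = 3;  v_1 ≈ (0.7071, -0.7071, 0)


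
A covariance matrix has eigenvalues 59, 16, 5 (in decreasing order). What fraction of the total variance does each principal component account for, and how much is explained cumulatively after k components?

Step 1 — total variance = trace(Sigma) = Σ λ_i = 59 + 16 + 5 = 80.

Step 2 — fraction explained by component i = λ_i / Σ λ:
  PC1: 59/80 = 0.7375
  PC2: 16/80 = 0.2
  PC3: 5/80 = 0.0625

Step 3 — cumulative fraction after k components = (λ_1 + ... + λ_k) / Σ λ:
  k = 1: 59/80 = 0.7375
  k = 2: (59 + 16)/80 = 75/80 = 0.9375
  k = 3: (59 + 16 + 5)/80 = 80/80 = 1

Summary (fraction, with percent):

explained: PC1 0.7375 (73.75%), PC2 0.2 (20%), PC3 0.0625 (6.25%);  cumulative: 0.7375, 0.9375, 1


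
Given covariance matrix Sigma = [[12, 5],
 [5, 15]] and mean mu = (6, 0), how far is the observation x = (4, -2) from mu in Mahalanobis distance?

Step 1 — centre the observation: (x - mu) = (-2, -2).

Step 2 — invert Sigma. det(Sigma) = 12·15 - (5)² = 155.
  Sigma^{-1} = (1/det) · [[d, -b], [-b, a]] = [[0.0968, -0.0323],
 [-0.0323, 0.0774]].

Step 3 — form the quadratic (x - mu)^T · Sigma^{-1} · (x - mu):
  Sigma^{-1} · (x - mu) = (-0.129, -0.0903).
  (x - mu)^T · [Sigma^{-1} · (x - mu)] = (-2)·(-0.129) + (-2)·(-0.0903) = 0.4387.

Step 4 — take square root: d = √(0.4387) ≈ 0.6624.

d(x, mu) = √(0.4387) ≈ 0.6624


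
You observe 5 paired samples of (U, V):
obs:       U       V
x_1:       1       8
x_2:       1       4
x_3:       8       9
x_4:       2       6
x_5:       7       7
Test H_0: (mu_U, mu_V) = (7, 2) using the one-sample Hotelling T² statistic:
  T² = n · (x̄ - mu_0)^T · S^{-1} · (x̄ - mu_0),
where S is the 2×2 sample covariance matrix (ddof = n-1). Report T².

Step 1 — sample mean vector:
  mean(U) = (1 + 1 + 8 + 2 + 7) / 5 = 19/5 = 3.8
  mean(V) = (8 + 4 + 9 + 6 + 7) / 5 = 34/5 = 6.8
  x̄ = (3.8, 6.8),  deviation x̄ - mu_0 = (3.8, 6.8) - (7, 2) = (-3.2, 4.8).

Step 2 — sample covariance matrix, S[i,j] = (1/(n-1)) · Σ_k (x_{k,i} - mean_i) · (x_{k,j} - mean_j), divisor n-1 = 4:
  S[U,U] = ((-2.8)·(-2.8) + (-2.8)·(-2.8) + (4.2)·(4.2) + (-1.8)·(-1.8) + (3.2)·(3.2)) / 4 = 46.8/4 = 11.7
  S[U,V] = ((-2.8)·(1.2) + (-2.8)·(-2.8) + (4.2)·(2.2) + (-1.8)·(-0.8) + (3.2)·(0.2)) / 4 = 15.8/4 = 3.95
  S[V,V] = ((1.2)·(1.2) + (-2.8)·(-2.8) + (2.2)·(2.2) + (-0.8)·(-0.8) + (0.2)·(0.2)) / 4 = 14.8/4 = 3.7
  S = [[11.7, 3.95],
 [3.95, 3.7]].

Step 3 — invert S. det(S) = 11.7·3.7 - (3.95)² = 27.6875.
  S^{-1} = (1/det) · [[d, -b], [-b, a]] = [[0.1336, -0.1427],
 [-0.1427, 0.4226]].

Step 4 — quadratic form (x̄ - mu_0)^T · S^{-1} · (x̄ - mu_0):
  S^{-1} · (x̄ - mu_0) = (-1.1124, 2.4849),
  (x̄ - mu_0)^T · [...] = (-3.2)·(-1.1124) + (4.8)·(2.4849) = 15.4871.

Step 5 — scale by n: T² = 5 · 15.4871 = 77.4357.

T² ≈ 77.4357


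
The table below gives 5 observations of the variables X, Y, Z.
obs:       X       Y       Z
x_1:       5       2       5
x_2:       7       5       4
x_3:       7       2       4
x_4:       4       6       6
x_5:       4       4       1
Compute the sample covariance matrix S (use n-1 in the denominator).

Step 1 — column means:
  mean(X) = (5 + 7 + 7 + 4 + 4) / 5 = 27/5 = 5.4
  mean(Y) = (2 + 5 + 2 + 6 + 4) / 5 = 19/5 = 3.8
  mean(Z) = (5 + 4 + 4 + 6 + 1) / 5 = 20/5 = 4

Step 2 — sample covariance S[i,j] = (1/(n-1)) · Σ_k (x_{k,i} - mean_i) · (x_{k,j} - mean_j), with n-1 = 4.
  S[X,X] = ((-0.4)·(-0.4) + (1.6)·(1.6) + (1.6)·(1.6) + (-1.4)·(-1.4) + (-1.4)·(-1.4)) / 4 = 9.2/4 = 2.3
  S[X,Y] = ((-0.4)·(-1.8) + (1.6)·(1.2) + (1.6)·(-1.8) + (-1.4)·(2.2) + (-1.4)·(0.2)) / 4 = -3.6/4 = -0.9
  S[X,Z] = ((-0.4)·(1) + (1.6)·(0) + (1.6)·(0) + (-1.4)·(2) + (-1.4)·(-3)) / 4 = 1/4 = 0.25
  S[Y,Y] = ((-1.8)·(-1.8) + (1.2)·(1.2) + (-1.8)·(-1.8) + (2.2)·(2.2) + (0.2)·(0.2)) / 4 = 12.8/4 = 3.2
  S[Y,Z] = ((-1.8)·(1) + (1.2)·(0) + (-1.8)·(0) + (2.2)·(2) + (0.2)·(-3)) / 4 = 2/4 = 0.5
  S[Z,Z] = ((1)·(1) + (0)·(0) + (0)·(0) + (2)·(2) + (-3)·(-3)) / 4 = 14/4 = 3.5

S is symmetric (S[j,i] = S[i,j]). Assembling:

S = [[2.3, -0.9, 0.25],
 [-0.9, 3.2, 0.5],
 [0.25, 0.5, 3.5]]


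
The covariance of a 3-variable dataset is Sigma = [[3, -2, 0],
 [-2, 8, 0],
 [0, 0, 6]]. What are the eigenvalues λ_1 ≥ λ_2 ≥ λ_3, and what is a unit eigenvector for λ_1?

Step 1 — characteristic polynomial p(λ) = det(λI - Sigma) = λ³ - tr·λ² + c_1·λ - det, where tr = trace, c_1 = sum of the principal 2×2 minors, det = det(Sigma):
  tr = 3 + 8 + 6 = 17,
  c_1 = (3·8 - (-2)²) + (3·6 - (0)²) + (8·6 - (0)²) = 20 + 18 + 48 = 86,
  det = 3·(8·6 - (0)²) - (-2)·((-2)·6 - (0)·(0)) + (0)·((-2)·(0) - 8·(0)) = 3·(48) - (-2)·(-12) + (0)·(0) = 120.
  So p(λ) = λ³ - 17λ² + 86λ - 120.
Step 2 — look for an integer root (rational root theorem: any rational root is an integer divisor of 120). Testing λ = 6:
  p(6) = 216 - 612 + 516 - 120 = 0  ✓
  Dividing out (λ - 6): p(λ) = (λ - 6)(λ² - 11λ + 20).
Step 3 — remaining eigenvalues from the quadratic λ² - 11λ + 20 = 0:
  Δ = 11² - 4·20 = 121 - 80 = 41,  λ = (11 ± √41)/2 = (11 ± 6.4031)/2 ≈ 8.7016 or 2.2984.
  Sorted: λ_1 = 8.7016,  λ_2 = 6,  λ_3 = 2.2984  (check: sum = 17 = tr ✓).

Step 4 — unit eigenvector for λ_1 ≈ 8.7016: v spans the null space of (Sigma - λ_1 I), whose rows are
  r_1 = (-5.7016, -2, 0),  r_2 = (-2, -0.7016, 0),  r_3 = (0, 0, -2.7016).
  v is orthogonal to every row, so take v ∝ r_1 × r_3 = ((-2)·(-2.7016) - (0)·(0), (0)·(0) - (-5.7016)·(-2.7016), (-5.7016)·(0) - (-2)·(0)) ≈ (5.4031, -15.4031, 0).
  Let u = (5.4031, -15.4031, 0).
  ||u|| = √((5.4031)² + (-15.4031)² + (0)²) = √(266.45) ≈ 16.3233,  v_1 = u/||u|| ≈ (0.331, -0.9436, 0) (||v_1|| = 1).

λ_1 = 8.7016,  λ_2 = 6,  λ_3 = 2.2984;  v_1 ≈ (0.331, -0.9436, 0)


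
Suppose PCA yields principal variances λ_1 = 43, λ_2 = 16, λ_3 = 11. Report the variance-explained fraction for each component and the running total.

Step 1 — total variance = trace(Sigma) = Σ λ_i = 43 + 16 + 11 = 70.

Step 2 — fraction explained by component i = λ_i / Σ λ:
  PC1: 43/70 = 0.6143
  PC2: 16/70 = 0.2286
  PC3: 11/70 = 0.1571

Step 3 — cumulative fraction after k components = (λ_1 + ... + λ_k) / Σ λ:
  k = 1: 43/70 = 0.6143
  k = 2: (43 + 16)/70 = 59/70 = 0.8429
  k = 3: (43 + 16 + 11)/70 = 70/70 = 1

Summary (fraction, with percent):

explained: PC1 0.6143 (61.43%), PC2 0.2286 (22.86%), PC3 0.1571 (15.71%);  cumulative: 0.6143, 0.8429, 1


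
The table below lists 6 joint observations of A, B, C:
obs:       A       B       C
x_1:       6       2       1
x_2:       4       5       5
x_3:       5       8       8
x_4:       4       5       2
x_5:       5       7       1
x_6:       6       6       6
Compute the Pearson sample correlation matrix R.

Step 1 — column means:
  mean(A) = (6 + 4 + 5 + 4 + 5 + 6) / 6 = 30/6 = 5
  mean(B) = (2 + 5 + 8 + 5 + 7 + 6) / 6 = 33/6 = 5.5
  mean(C) = (1 + 5 + 8 + 2 + 1 + 6) / 6 = 23/6 = 3.8333

Step 2 — sample variances and covariances s[i,j] = (1/(n-1)) · Σ_k (x_{k,i} - mean_i) · (x_{k,j} - mean_j), with n-1 = 5:
  s[A,A] = ((1)·(1) + (-1)·(-1) + (0)·(0) + (-1)·(-1) + (0)·(0) + (1)·(1)) / 5 = 4/5 = 0.8
  s[A,B] = ((1)·(-3.5) + (-1)·(-0.5) + (0)·(2.5) + (-1)·(-0.5) + (0)·(1.5) + (1)·(0.5)) / 5 = -2/5 = -0.4
  s[A,C] = ((1)·(-2.8333) + (-1)·(1.1667) + (0)·(4.1667) + (-1)·(-1.8333) + (0)·(-2.8333) + (1)·(2.1667)) / 5 = 0/5 = 0
  s[B,B] = ((-3.5)·(-3.5) + (-0.5)·(-0.5) + (2.5)·(2.5) + (-0.5)·(-0.5) + (1.5)·(1.5) + (0.5)·(0.5)) / 5 = 21.5/5 = 4.3
  s[B,C] = ((-3.5)·(-2.8333) + (-0.5)·(1.1667) + (2.5)·(4.1667) + (-0.5)·(-1.8333) + (1.5)·(-2.8333) + (0.5)·(2.1667)) / 5 = 17.5/5 = 3.5
  s[C,C] = ((-2.8333)·(-2.8333) + (1.1667)·(1.1667) + (4.1667)·(4.1667) + (-1.8333)·(-1.8333) + (-2.8333)·(-2.8333) + (2.1667)·(2.1667)) / 5 = 42.8333/5 = 8.5667
  Sample standard deviations s_i = √(s[i,i]):
  s(A) = √(0.8) = 0.8944
  s(B) = √(4.3) = 2.0736
  s(C) = √(8.5667) = 2.9269

Step 3 — r_{ij} = s_{ij} / (s_i · s_j):
  r[A,A] = 1 (diagonal).
  r[A,B] = -0.4 / (0.8944 · 2.0736) = -0.4 / 1.8547 = -0.2157
  r[A,C] = 0 / (0.8944 · 2.9269) = 0 / 2.6179 = 0
  r[B,B] = 1 (diagonal).
  r[B,C] = 3.5 / (2.0736 · 2.9269) = 3.5 / 6.0693 = 0.5767
  r[C,C] = 1 (diagonal).

R is symmetric with unit diagonal. Assembling:

R = [[1, -0.2157, 0],
 [-0.2157, 1, 0.5767],
 [0, 0.5767, 1]]


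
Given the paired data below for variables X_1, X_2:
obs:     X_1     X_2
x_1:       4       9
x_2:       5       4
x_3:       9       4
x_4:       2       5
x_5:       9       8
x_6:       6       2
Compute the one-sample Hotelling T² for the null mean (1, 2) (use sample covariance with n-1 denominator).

Step 1 — sample mean vector:
  mean(X_1) = (4 + 5 + 9 + 2 + 9 + 6) / 6 = 35/6 = 5.8333
  mean(X_2) = (9 + 4 + 4 + 5 + 8 + 2) / 6 = 32/6 = 5.3333
  x̄ = (5.8333, 5.3333),  deviation x̄ - mu_0 = (5.8333, 5.3333) - (1, 2) = (4.8333, 3.3333).

Step 2 — sample covariance matrix, S[i,j] = (1/(n-1)) · Σ_k (x_{k,i} - mean_i) · (x_{k,j} - mean_j), divisor n-1 = 5:
  S[X_1,X_1] = ((-1.8333)·(-1.8333) + (-0.8333)·(-0.8333) + (3.1667)·(3.1667) + (-3.8333)·(-3.8333) + (3.1667)·(3.1667) + (0.1667)·(0.1667)) / 5 = 38.8333/5 = 7.7667
  S[X_1,X_2] = ((-1.8333)·(3.6667) + (-0.8333)·(-1.3333) + (3.1667)·(-1.3333) + (-3.8333)·(-0.3333) + (3.1667)·(2.6667) + (0.1667)·(-3.3333)) / 5 = -0.6667/5 = -0.1333
  S[X_2,X_2] = ((3.6667)·(3.6667) + (-1.3333)·(-1.3333) + (-1.3333)·(-1.3333) + (-0.3333)·(-0.3333) + (2.6667)·(2.6667) + (-3.3333)·(-3.3333)) / 5 = 35.3333/5 = 7.0667
  S = [[7.7667, -0.1333],
 [-0.1333, 7.0667]].

Step 3 — invert S. det(S) = 7.7667·7.0667 - (-0.1333)² = 54.8667.
  S^{-1} = (1/det) · [[d, -b], [-b, a]] = [[0.1288, 0.0024],
 [0.0024, 0.1416]].

Step 4 — quadratic form (x̄ - mu_0)^T · S^{-1} · (x̄ - mu_0):
  S^{-1} · (x̄ - mu_0) = (0.6306, 0.4836),
  (x̄ - mu_0)^T · [...] = (4.8333)·(0.6306) + (3.3333)·(0.4836) = 4.66.

Step 5 — scale by n: T² = 6 · 4.66 = 27.9599.

T² ≈ 27.9599


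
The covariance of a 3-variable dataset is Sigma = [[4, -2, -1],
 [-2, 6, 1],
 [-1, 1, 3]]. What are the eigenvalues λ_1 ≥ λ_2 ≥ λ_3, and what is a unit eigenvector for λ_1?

Step 1 — characteristic polynomial p(λ) = det(λI - Sigma) = λ³ - tr·λ² + c_1·λ - det, where tr = trace, c_1 = sum of the principal 2×2 minors, det = det(Sigma):
  tr = 4 + 6 + 3 = 13,
  c_1 = (4·6 - (-2)²) + (4·3 - (-1)²) + (6·3 - (1)²) = 20 + 11 + 17 = 48,
  det = 4·(6·3 - (1)²) - (-2)·((-2)·3 - (1)·(-1)) + (-1)·((-2)·(1) - 6·(-1)) = 4·(17) - (-2)·(-5) + (-1)·(4) = 54.
  So p(λ) = λ³ - 13λ² + 48λ - 54.
Step 2 — look for an integer root (rational root theorem: any rational root is an integer divisor of 54). Testing λ = 3:
  p(3) = 27 - 117 + 144 - 54 = 0  ✓
  Dividing out (λ - 3): p(λ) = (λ - 3)(λ² - 10λ + 18).
Step 3 — remaining eigenvalues from the quadratic λ² - 10λ + 18 = 0:
  Δ = 10² - 4·18 = 100 - 72 = 28,  λ = (10 ± √28)/2 = (10 ± 5.2915)/2 ≈ 7.6458 or 2.3542.
  Sorted: λ_1 = 7.6458,  λ_2 = 3,  λ_3 = 2.3542  (check: sum = 13 = tr ✓).

Step 4 — unit eigenvector for λ_1 ≈ 7.6458: v spans the null space of (Sigma - λ_1 I), whose rows are
  r_1 = (-3.6458, -2, -1),  r_2 = (-2, -1.6458, 1),  r_3 = (-1, 1, -4.6458).
  v is orthogonal to every row, so take v ∝ r_1 × r_2 = ((-2)·(1) - (-1)·(-1.6458), (-1)·(-2) - (-3.6458)·(1), (-3.6458)·(-1.6458) - (-2)·(-2)) ≈ (-3.6458, 5.6458, 2).
  Rescale (multiply by -1 so the first nonzero entry is positive): u = (3.6458, -5.6458, -2).
  ||u|| = √((3.6458)² + (-5.6458)² + (-2)²) = √(49.166) ≈ 7.0118,  v_1 = u/||u|| ≈ (0.5199, -0.8052, -0.2852) (||v_1|| = 1).

λ_1 = 7.6458,  λ_2 = 3,  λ_3 = 2.3542;  v_1 ≈ (0.5199, -0.8052, -0.2852)


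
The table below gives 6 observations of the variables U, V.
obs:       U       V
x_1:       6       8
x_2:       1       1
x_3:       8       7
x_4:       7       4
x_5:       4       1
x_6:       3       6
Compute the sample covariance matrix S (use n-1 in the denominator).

Step 1 — column means:
  mean(U) = (6 + 1 + 8 + 7 + 4 + 3) / 6 = 29/6 = 4.8333
  mean(V) = (8 + 1 + 7 + 4 + 1 + 6) / 6 = 27/6 = 4.5

Step 2 — sample covariance S[i,j] = (1/(n-1)) · Σ_k (x_{k,i} - mean_i) · (x_{k,j} - mean_j), with n-1 = 5.
  S[U,U] = ((1.1667)·(1.1667) + (-3.8333)·(-3.8333) + (3.1667)·(3.1667) + (2.1667)·(2.1667) + (-0.8333)·(-0.8333) + (-1.8333)·(-1.8333)) / 5 = 34.8333/5 = 6.9667
  S[U,V] = ((1.1667)·(3.5) + (-3.8333)·(-3.5) + (3.1667)·(2.5) + (2.1667)·(-0.5) + (-0.8333)·(-3.5) + (-1.8333)·(1.5)) / 5 = 24.5/5 = 4.9
  S[V,V] = ((3.5)·(3.5) + (-3.5)·(-3.5) + (2.5)·(2.5) + (-0.5)·(-0.5) + (-3.5)·(-3.5) + (1.5)·(1.5)) / 5 = 45.5/5 = 9.1

S is symmetric (S[j,i] = S[i,j]). Assembling:

S = [[6.9667, 4.9],
 [4.9, 9.1]]


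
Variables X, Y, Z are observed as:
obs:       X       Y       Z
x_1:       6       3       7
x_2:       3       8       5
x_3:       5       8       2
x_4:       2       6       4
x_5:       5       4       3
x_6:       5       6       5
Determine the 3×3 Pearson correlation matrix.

Step 1 — column means:
  mean(X) = (6 + 3 + 5 + 2 + 5 + 5) / 6 = 26/6 = 4.3333
  mean(Y) = (3 + 8 + 8 + 6 + 4 + 6) / 6 = 35/6 = 5.8333
  mean(Z) = (7 + 5 + 2 + 4 + 3 + 5) / 6 = 26/6 = 4.3333

Step 2 — sample variances and covariances s[i,j] = (1/(n-1)) · Σ_k (x_{k,i} - mean_i) · (x_{k,j} - mean_j), with n-1 = 5:
  s[X,X] = ((1.6667)·(1.6667) + (-1.3333)·(-1.3333) + (0.6667)·(0.6667) + (-2.3333)·(-2.3333) + (0.6667)·(0.6667) + (0.6667)·(0.6667)) / 5 = 11.3333/5 = 2.2667
  s[X,Y] = ((1.6667)·(-2.8333) + (-1.3333)·(2.1667) + (0.6667)·(2.1667) + (-2.3333)·(0.1667) + (0.6667)·(-1.8333) + (0.6667)·(0.1667)) / 5 = -7.6667/5 = -1.5333
  s[X,Z] = ((1.6667)·(2.6667) + (-1.3333)·(0.6667) + (0.6667)·(-2.3333) + (-2.3333)·(-0.3333) + (0.6667)·(-1.3333) + (0.6667)·(0.6667)) / 5 = 2.3333/5 = 0.4667
  s[Y,Y] = ((-2.8333)·(-2.8333) + (2.1667)·(2.1667) + (2.1667)·(2.1667) + (0.1667)·(0.1667) + (-1.8333)·(-1.8333) + (0.1667)·(0.1667)) / 5 = 20.8333/5 = 4.1667
  s[Y,Z] = ((-2.8333)·(2.6667) + (2.1667)·(0.6667) + (2.1667)·(-2.3333) + (0.1667)·(-0.3333) + (-1.8333)·(-1.3333) + (0.1667)·(0.6667)) / 5 = -8.6667/5 = -1.7333
  s[Z,Z] = ((2.6667)·(2.6667) + (0.6667)·(0.6667) + (-2.3333)·(-2.3333) + (-0.3333)·(-0.3333) + (-1.3333)·(-1.3333) + (0.6667)·(0.6667)) / 5 = 15.3333/5 = 3.0667
  Sample standard deviations s_i = √(s[i,i]):
  s(X) = √(2.2667) = 1.5055
  s(Y) = √(4.1667) = 2.0412
  s(Z) = √(3.0667) = 1.7512

Step 3 — r_{ij} = s_{ij} / (s_i · s_j):
  r[X,X] = 1 (diagonal).
  r[X,Y] = -1.5333 / (1.5055 · 2.0412) = -1.5333 / 3.0732 = -0.4989
  r[X,Z] = 0.4667 / (1.5055 · 1.7512) = 0.4667 / 2.6365 = 0.177
  r[Y,Y] = 1 (diagonal).
  r[Y,Z] = -1.7333 / (2.0412 · 1.7512) = -1.7333 / 3.5746 = -0.4849
  r[Z,Z] = 1 (diagonal).

R is symmetric with unit diagonal. Assembling:

R = [[1, -0.4989, 0.177],
 [-0.4989, 1, -0.4849],
 [0.177, -0.4849, 1]]


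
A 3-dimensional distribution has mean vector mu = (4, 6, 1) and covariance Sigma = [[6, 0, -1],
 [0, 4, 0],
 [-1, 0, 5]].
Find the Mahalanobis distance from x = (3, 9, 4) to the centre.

Step 1 — centre the observation: (x - mu) = (-1, 3, 3).

Step 2 — invert Sigma (cofactor / det for 3×3, or solve directly):
  Sigma^{-1} = [[0.1724, 0, 0.0345],
 [0, 0.25, 0],
 [0.0345, 0, 0.2069]].

Step 3 — form the quadratic (x - mu)^T · Sigma^{-1} · (x - mu):
  Sigma^{-1} · (x - mu) = (-0.069, 0.75, 0.5862).
  (x - mu)^T · [Sigma^{-1} · (x - mu)] = (-1)·(-0.069) + (3)·(0.75) + (3)·(0.5862) = 4.0776.

Step 4 — take square root: d = √(4.0776) ≈ 2.0193.

d(x, mu) = √(4.0776) ≈ 2.0193


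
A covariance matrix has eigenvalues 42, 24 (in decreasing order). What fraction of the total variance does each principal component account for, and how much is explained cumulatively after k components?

Step 1 — total variance = trace(Sigma) = Σ λ_i = 42 + 24 = 66.

Step 2 — fraction explained by component i = λ_i / Σ λ:
  PC1: 42/66 = 0.6364
  PC2: 24/66 = 0.3636

Step 3 — cumulative fraction after k components = (λ_1 + ... + λ_k) / Σ λ:
  k = 1: 42/66 = 0.6364
  k = 2: (42 + 24)/66 = 66/66 = 1

Summary (fraction, with percent):

explained: PC1 0.6364 (63.64%), PC2 0.3636 (36.36%);  cumulative: 0.6364, 1


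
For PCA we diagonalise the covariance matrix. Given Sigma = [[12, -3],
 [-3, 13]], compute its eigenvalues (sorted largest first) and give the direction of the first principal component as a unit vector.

Step 1 — characteristic polynomial of 2×2 Sigma:
  det(Sigma - λI) = λ² - trace · λ + det = 0.
  trace = 12 + 13 = 25, det = 12·13 - (-3)² = 147.
Step 2 — discriminant:
  Δ = trace² - 4·det = 625 - 588 = 37.
Step 3 — eigenvalues:
  λ = (trace ± √Δ)/2 = (25 ± 6.0828)/2,
  λ_1 = 15.5414,  λ_2 = 9.4586.

Step 4 — unit eigenvector for λ_1: solve (Sigma - λ_1 I)v = 0. First row:
  (12 - 15.5414)·v_x + (-3)·v_y = 0, i.e. (-3.5414)·v_x + (-3)·v_y = 0,
  so v ∝ (b, λ_1 - a) = (-3, 3.5414); multiply by -1 so the first entry is positive: u = (3, -3.5414).
  ||u|| = √((3)² + (-3.5414)²) = √(21.5414) ≈ 4.6413,
  v_1 = u/||u|| ≈ (0.6464, -0.763) (||v_1|| = 1).

λ_1 = 15.5414,  λ_2 = 9.4586;  v_1 ≈ (0.6464, -0.763)


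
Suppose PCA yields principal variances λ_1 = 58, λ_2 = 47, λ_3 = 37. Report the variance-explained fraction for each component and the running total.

Step 1 — total variance = trace(Sigma) = Σ λ_i = 58 + 47 + 37 = 142.

Step 2 — fraction explained by component i = λ_i / Σ λ:
  PC1: 58/142 = 0.4085
  PC2: 47/142 = 0.331
  PC3: 37/142 = 0.2606

Step 3 — cumulative fraction after k components = (λ_1 + ... + λ_k) / Σ λ:
  k = 1: 58/142 = 0.4085
  k = 2: (58 + 47)/142 = 105/142 = 0.7394
  k = 3: (58 + 47 + 37)/142 = 142/142 = 1

Summary (fraction, with percent):

explained: PC1 0.4085 (40.85%), PC2 0.331 (33.1%), PC3 0.2606 (26.06%);  cumulative: 0.4085, 0.7394, 1


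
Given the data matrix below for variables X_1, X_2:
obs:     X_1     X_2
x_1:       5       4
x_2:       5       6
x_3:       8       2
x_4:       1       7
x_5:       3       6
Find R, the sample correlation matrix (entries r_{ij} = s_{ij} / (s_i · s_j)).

Step 1 — column means:
  mean(X_1) = (5 + 5 + 8 + 1 + 3) / 5 = 22/5 = 4.4
  mean(X_2) = (4 + 6 + 2 + 7 + 6) / 5 = 25/5 = 5

Step 2 — sample variances and covariances s[i,j] = (1/(n-1)) · Σ_k (x_{k,i} - mean_i) · (x_{k,j} - mean_j), with n-1 = 4:
  s[X_1,X_1] = ((0.6)·(0.6) + (0.6)·(0.6) + (3.6)·(3.6) + (-3.4)·(-3.4) + (-1.4)·(-1.4)) / 4 = 27.2/4 = 6.8
  s[X_1,X_2] = ((0.6)·(-1) + (0.6)·(1) + (3.6)·(-3) + (-3.4)·(2) + (-1.4)·(1)) / 4 = -19/4 = -4.75
  s[X_2,X_2] = ((-1)·(-1) + (1)·(1) + (-3)·(-3) + (2)·(2) + (1)·(1)) / 4 = 16/4 = 4
  Sample standard deviations s_i = √(s[i,i]):
  s(X_1) = √(6.8) = 2.6077
  s(X_2) = √(4) = 2

Step 3 — r_{ij} = s_{ij} / (s_i · s_j):
  r[X_1,X_1] = 1 (diagonal).
  r[X_1,X_2] = -4.75 / (2.6077 · 2) = -4.75 / 5.2154 = -0.9108
  r[X_2,X_2] = 1 (diagonal).

R is symmetric with unit diagonal. Assembling:

R = [[1, -0.9108],
 [-0.9108, 1]]


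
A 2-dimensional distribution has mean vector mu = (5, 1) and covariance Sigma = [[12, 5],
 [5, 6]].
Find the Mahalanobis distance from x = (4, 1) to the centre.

Step 1 — centre the observation: (x - mu) = (-1, 0).

Step 2 — invert Sigma. det(Sigma) = 12·6 - (5)² = 47.
  Sigma^{-1} = (1/det) · [[d, -b], [-b, a]] = [[0.1277, -0.1064],
 [-0.1064, 0.2553]].

Step 3 — form the quadratic (x - mu)^T · Sigma^{-1} · (x - mu):
  Sigma^{-1} · (x - mu) = (-0.1277, 0.1064).
  (x - mu)^T · [Sigma^{-1} · (x - mu)] = (-1)·(-0.1277) + (0)·(0.1064) = 0.1277.

Step 4 — take square root: d = √(0.1277) ≈ 0.3573.

d(x, mu) = √(0.1277) ≈ 0.3573


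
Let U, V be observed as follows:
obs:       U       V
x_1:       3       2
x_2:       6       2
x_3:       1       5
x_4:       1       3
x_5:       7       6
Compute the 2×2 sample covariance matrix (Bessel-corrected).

Step 1 — column means:
  mean(U) = (3 + 6 + 1 + 1 + 7) / 5 = 18/5 = 3.6
  mean(V) = (2 + 2 + 5 + 3 + 6) / 5 = 18/5 = 3.6

Step 2 — sample covariance S[i,j] = (1/(n-1)) · Σ_k (x_{k,i} - mean_i) · (x_{k,j} - mean_j), with n-1 = 4.
  S[U,U] = ((-0.6)·(-0.6) + (2.4)·(2.4) + (-2.6)·(-2.6) + (-2.6)·(-2.6) + (3.4)·(3.4)) / 4 = 31.2/4 = 7.8
  S[U,V] = ((-0.6)·(-1.6) + (2.4)·(-1.6) + (-2.6)·(1.4) + (-2.6)·(-0.6) + (3.4)·(2.4)) / 4 = 3.2/4 = 0.8
  S[V,V] = ((-1.6)·(-1.6) + (-1.6)·(-1.6) + (1.4)·(1.4) + (-0.6)·(-0.6) + (2.4)·(2.4)) / 4 = 13.2/4 = 3.3

S is symmetric (S[j,i] = S[i,j]). Assembling:

S = [[7.8, 0.8],
 [0.8, 3.3]]


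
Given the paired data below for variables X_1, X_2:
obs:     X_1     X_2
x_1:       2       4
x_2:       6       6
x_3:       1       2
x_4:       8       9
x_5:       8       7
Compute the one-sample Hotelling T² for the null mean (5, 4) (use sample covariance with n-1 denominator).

Step 1 — sample mean vector:
  mean(X_1) = (2 + 6 + 1 + 8 + 8) / 5 = 25/5 = 5
  mean(X_2) = (4 + 6 + 2 + 9 + 7) / 5 = 28/5 = 5.6
  x̄ = (5, 5.6),  deviation x̄ - mu_0 = (5, 5.6) - (5, 4) = (0, 1.6).

Step 2 — sample covariance matrix, S[i,j] = (1/(n-1)) · Σ_k (x_{k,i} - mean_i) · (x_{k,j} - mean_j), divisor n-1 = 4:
  S[X_1,X_1] = ((-3)·(-3) + (1)·(1) + (-4)·(-4) + (3)·(3) + (3)·(3)) / 4 = 44/4 = 11
  S[X_1,X_2] = ((-3)·(-1.6) + (1)·(0.4) + (-4)·(-3.6) + (3)·(3.4) + (3)·(1.4)) / 4 = 34/4 = 8.5
  S[X_2,X_2] = ((-1.6)·(-1.6) + (0.4)·(0.4) + (-3.6)·(-3.6) + (3.4)·(3.4) + (1.4)·(1.4)) / 4 = 29.2/4 = 7.3
  S = [[11, 8.5],
 [8.5, 7.3]].

Step 3 — invert S. det(S) = 11·7.3 - (8.5)² = 8.05.
  S^{-1} = (1/det) · [[d, -b], [-b, a]] = [[0.9068, -1.0559],
 [-1.0559, 1.3665]].

Step 4 — quadratic form (x̄ - mu_0)^T · S^{-1} · (x̄ - mu_0):
  S^{-1} · (x̄ - mu_0) = (-1.6894, 2.1863),
  (x̄ - mu_0)^T · [...] = (0)·(-1.6894) + (1.6)·(2.1863) = 3.4981.

Step 5 — scale by n: T² = 5 · 3.4981 = 17.4907.

T² ≈ 17.4907


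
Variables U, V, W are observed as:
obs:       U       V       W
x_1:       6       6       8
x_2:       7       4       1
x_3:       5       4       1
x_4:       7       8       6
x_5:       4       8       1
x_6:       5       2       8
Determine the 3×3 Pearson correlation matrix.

Step 1 — column means:
  mean(U) = (6 + 7 + 5 + 7 + 4 + 5) / 6 = 34/6 = 5.6667
  mean(V) = (6 + 4 + 4 + 8 + 8 + 2) / 6 = 32/6 = 5.3333
  mean(W) = (8 + 1 + 1 + 6 + 1 + 8) / 6 = 25/6 = 4.1667

Step 2 — sample variances and covariances s[i,j] = (1/(n-1)) · Σ_k (x_{k,i} - mean_i) · (x_{k,j} - mean_j), with n-1 = 5:
  s[U,U] = ((0.3333)·(0.3333) + (1.3333)·(1.3333) + (-0.6667)·(-0.6667) + (1.3333)·(1.3333) + (-1.6667)·(-1.6667) + (-0.6667)·(-0.6667)) / 5 = 7.3333/5 = 1.4667
  s[U,V] = ((0.3333)·(0.6667) + (1.3333)·(-1.3333) + (-0.6667)·(-1.3333) + (1.3333)·(2.6667) + (-1.6667)·(2.6667) + (-0.6667)·(-3.3333)) / 5 = 0.6667/5 = 0.1333
  s[U,W] = ((0.3333)·(3.8333) + (1.3333)·(-3.1667) + (-0.6667)·(-3.1667) + (1.3333)·(1.8333) + (-1.6667)·(-3.1667) + (-0.6667)·(3.8333)) / 5 = 4.3333/5 = 0.8667
  s[V,V] = ((0.6667)·(0.6667) + (-1.3333)·(-1.3333) + (-1.3333)·(-1.3333) + (2.6667)·(2.6667) + (2.6667)·(2.6667) + (-3.3333)·(-3.3333)) / 5 = 29.3333/5 = 5.8667
  s[V,W] = ((0.6667)·(3.8333) + (-1.3333)·(-3.1667) + (-1.3333)·(-3.1667) + (2.6667)·(1.8333) + (2.6667)·(-3.1667) + (-3.3333)·(3.8333)) / 5 = -5.3333/5 = -1.0667
  s[W,W] = ((3.8333)·(3.8333) + (-3.1667)·(-3.1667) + (-3.1667)·(-3.1667) + (1.8333)·(1.8333) + (-3.1667)·(-3.1667) + (3.8333)·(3.8333)) / 5 = 62.8333/5 = 12.5667
  Sample standard deviations s_i = √(s[i,i]):
  s(U) = √(1.4667) = 1.2111
  s(V) = √(5.8667) = 2.4221
  s(W) = √(12.5667) = 3.5449

Step 3 — r_{ij} = s_{ij} / (s_i · s_j):
  r[U,U] = 1 (diagonal).
  r[U,V] = 0.1333 / (1.2111 · 2.4221) = 0.1333 / 2.9333 = 0.0455
  r[U,W] = 0.8667 / (1.2111 · 3.5449) = 0.8667 / 4.2931 = 0.2019
  r[V,V] = 1 (diagonal).
  r[V,W] = -1.0667 / (2.4221 · 3.5449) = -1.0667 / 8.5863 = -0.1242
  r[W,W] = 1 (diagonal).

R is symmetric with unit diagonal. Assembling:

R = [[1, 0.0455, 0.2019],
 [0.0455, 1, -0.1242],
 [0.2019, -0.1242, 1]]
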